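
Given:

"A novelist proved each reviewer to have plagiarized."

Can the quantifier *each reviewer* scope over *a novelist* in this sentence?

Yes

ECM infinitives lack a CP barrier, so *each reviewer* can QR over the matrix subject *a novelist*.
QR within a single clause is free, so the lower quantifier may take scope over the higher one.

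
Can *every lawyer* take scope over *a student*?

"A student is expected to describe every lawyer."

*every lawyer* is inside a raising infinitive, which is transparent to QR (no CP barrier), so it behaves as a matrix argument.
No island intervenes, so both surface and inverse scope are derivable.
So *every lawyer* > *a student* is among the available readings.

Yes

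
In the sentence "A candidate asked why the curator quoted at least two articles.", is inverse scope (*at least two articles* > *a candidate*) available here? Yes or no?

No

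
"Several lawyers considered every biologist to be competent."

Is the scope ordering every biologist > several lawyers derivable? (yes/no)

*every biologist* is the subject of an ECM infinitive — the infinitival complement of an ECM verb is not a scope island, so *every biologist* can raise into the matrix clause.
No island intervenes, so both surface and inverse scope are derivable.
The sentence is scopally ambiguous between *several lawyers* > *every biologist* and *every biologist* > *several lawyers*.

Yes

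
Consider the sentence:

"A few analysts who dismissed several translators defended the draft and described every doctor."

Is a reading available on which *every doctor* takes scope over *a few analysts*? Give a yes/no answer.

No

*every doctor* is embedded in one conjunct of the coordinate structure (*described every doctor*).
A quantifier cannot raise out of one conjunct of a coordination across the whole coordinate structure — the CSC applies to QR.
So the wide-scope reading for *every doctor* is blocked.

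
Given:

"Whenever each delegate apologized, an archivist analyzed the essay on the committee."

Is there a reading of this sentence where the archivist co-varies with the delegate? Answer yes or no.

The described interpretation is the *each delegate* > *an archivist* scoping.
The target quantifier *each delegate* is part of the adjunct clause *whenever each delegate apologized*.
Adverbial clauses are not L-marked, so they are barriers for QR — the quantifier cannot escape the adjunct.
There is no licit LF on which *each delegate* c-commands *an archivist*.

No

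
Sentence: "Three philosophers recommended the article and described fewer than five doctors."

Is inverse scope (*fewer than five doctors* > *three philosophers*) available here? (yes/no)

No

Structurally, *fewer than five doctors* is inside one conjunct of the coordinate structure (*described fewer than five doctors*).
A quantifier cannot raise out of one conjunct of a coordination across the whole coordinate structure — the CSC applies to QR.
So *fewer than five doctors* cannot raise to a position above *three philosophers*.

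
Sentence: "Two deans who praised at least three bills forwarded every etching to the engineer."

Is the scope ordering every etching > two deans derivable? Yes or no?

Yes

The relative clause *who praised at least three bills* modifies *two deans*, but *every etching* is not inside that relative clause — it is an argument of the matrix verb.
QR within a single clause is free, so the lower quantifier may take scope over the higher one.
So *every etching* > *two deans* is among the available readings.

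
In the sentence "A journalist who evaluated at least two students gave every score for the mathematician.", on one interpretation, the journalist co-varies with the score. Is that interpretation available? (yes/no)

The described interpretation is the *every score* > *a journalist* scoping.
Although the sentence contains a relative clause (*who evaluated at least two students*), *every score* is outside it, in the matrix VP.
Ordinary QR to a clause-peripheral position gives the wide-scope LF for the lower DP.

Yes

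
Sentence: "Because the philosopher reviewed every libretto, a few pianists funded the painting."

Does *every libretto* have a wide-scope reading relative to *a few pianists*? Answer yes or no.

*every libretto* occurs within the adjunct clause *because the philosopher reviewed every libretto*.
Adjunct clauses are scope islands: a quantifier inside an adjunct cannot raise into the matrix clause.
*every libretto* is confined to the island and cannot take scope over *a few pianists*.

No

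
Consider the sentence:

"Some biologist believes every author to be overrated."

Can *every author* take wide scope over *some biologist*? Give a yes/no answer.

This is an ECM construction: *every author* is the infinitival subject, Case-marked by the matrix verb, and the infinitive is transparent for QR.
Since no island is crossed, the inverse ordering is licensed alongside surface scope.

Yes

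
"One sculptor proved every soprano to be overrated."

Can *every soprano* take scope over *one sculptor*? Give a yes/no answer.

*every soprano* is the subject of an ECM infinitive — the infinitival complement of an ECM verb is not a scope island, so *every soprano* can raise into the matrix clause.
QR within a single clause is free, so the lower quantifier may take scope over the higher one.

Yes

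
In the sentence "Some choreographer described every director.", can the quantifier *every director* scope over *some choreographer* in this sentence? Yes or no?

Yes

*every director* is the matrix object and *some choreographer* the matrix subject; the two are clausemates.
With no island boundary between them, the object can take inverse scope over the subject via ordinary QR within the clause.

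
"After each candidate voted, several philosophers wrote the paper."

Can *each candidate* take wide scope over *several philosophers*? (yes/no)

*each candidate* is embedded in the adjunct clause *after each candidate voted*.
Since the clause is an adjunct (not a complement), the Adjunct Condition blocks QR across its edge.
There is no licit LF on which *each candidate* c-commands *several philosophers*.

No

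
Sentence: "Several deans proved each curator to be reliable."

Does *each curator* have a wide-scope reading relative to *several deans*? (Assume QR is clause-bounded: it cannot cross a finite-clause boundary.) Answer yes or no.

Yes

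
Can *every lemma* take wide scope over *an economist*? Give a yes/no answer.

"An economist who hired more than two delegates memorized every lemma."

Although the sentence contains a relative clause (*who hired more than two delegates*), *every lemma* is outside it, in the matrix VP.
Ordinary QR to a clause-peripheral position gives the wide-scope LF for the lower DP.
Both orderings are possible: *an economist* > *every lemma* and *every lemma* > *an economist*.

Yes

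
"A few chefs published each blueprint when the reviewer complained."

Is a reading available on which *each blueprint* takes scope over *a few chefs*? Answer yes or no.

Yes

The adjunct island is irrelevant here — *each blueprint* and *a few chefs* are both in the matrix clause.
Nothing blocks QR of the lower DP to a position above the higher one, so inverse scope is available.
The sentence is scopally ambiguous between *a few chefs* > *each blueprint* and *each blueprint* > *a few chefs*.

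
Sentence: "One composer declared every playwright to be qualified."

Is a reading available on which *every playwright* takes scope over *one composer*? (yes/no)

Yes

*every playwright* is an ECM subject; ECM complements are not islands, and the embedded quantifier may take matrix scope.
Clause-internal QR can adjoin the lower DP above the subject, yielding the inverse reading.
So *every playwright* > *one composer* is among the available readings.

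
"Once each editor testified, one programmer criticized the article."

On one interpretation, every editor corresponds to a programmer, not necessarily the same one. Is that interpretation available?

No

That reading corresponds to *each editor* > *one programmer*.
The target quantifier *each editor* is part of the adjunct clause *once each editor testified*.
The adjunct-island constraint bars QR out of an adverbial clause.
*each editor* is confined to the island and cannot take scope over *one programmer*.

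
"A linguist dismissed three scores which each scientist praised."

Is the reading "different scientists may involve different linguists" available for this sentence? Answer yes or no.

That reading corresponds to *each scientist* > *a linguist*.
*each scientist* occurs within the relative clause *which each scientist praised* modifying *three scores*.
Quantifiers inside a relative clause are trapped there; the RC boundary blocks QR.
So the wide-scope reading for *each scientist* is blocked.

No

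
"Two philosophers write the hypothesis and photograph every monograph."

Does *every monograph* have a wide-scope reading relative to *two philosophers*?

*every monograph* is embedded in one conjunct of the coordinate structure (*photograph every monograph*).
Asymmetric QR out of one conjunct violates the Coordinate Structure Constraint.
Hence only narrow scope for *every monograph* (under *two philosophers*) survives.

No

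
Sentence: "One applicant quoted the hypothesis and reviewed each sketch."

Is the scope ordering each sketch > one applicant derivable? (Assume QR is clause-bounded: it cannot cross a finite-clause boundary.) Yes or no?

*each sketch* sits inside one conjunct of the coordinate structure (*reviewed each sketch*).
A quantifier cannot raise out of one conjunct of a coordination across the whole coordinate structure — the CSC applies to QR.
*each sketch* > *one applicant* would require crossing that boundary, which is illicit.
(Only the surface reading survives: one fixed applicant with respect to all the relevant sketches.)

No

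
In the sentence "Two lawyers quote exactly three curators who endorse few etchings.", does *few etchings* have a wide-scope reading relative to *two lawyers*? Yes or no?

No

Structurally, *few etchings* is inside the relative clause *who endorse few etchings* modifying *exactly three curators*.
A relative clause is a scope island — quantifier raising cannot cross its boundary.
So the wide-scope reading for *few etchings* is blocked.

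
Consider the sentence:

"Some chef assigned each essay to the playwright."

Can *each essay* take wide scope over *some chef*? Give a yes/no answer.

Both DPs are arguments of the same predicate; there is no clause or island boundary between them.
Nothing blocks QR of the lower DP to a position above the higher one, so inverse scope is available.
So *each essay* > *some chef* is among the available readings.

Yes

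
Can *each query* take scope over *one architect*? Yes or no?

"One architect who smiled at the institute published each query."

Although the sentence contains a relative clause (*who smiled at the institute*), *each query* is outside it, in the matrix VP.
Clause-internal QR can adjoin the lower DP above the subject, yielding the inverse reading.

Yes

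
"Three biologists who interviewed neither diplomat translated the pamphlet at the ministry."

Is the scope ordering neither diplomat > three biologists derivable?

No

*neither diplomat* sits inside the relative clause *who interviewed neither diplomat*.
Relative clauses block scope extraction: QR cannot target a position outside the modified NP.
The inverse ordering *neither diplomat* > *three biologists* is therefore underivable.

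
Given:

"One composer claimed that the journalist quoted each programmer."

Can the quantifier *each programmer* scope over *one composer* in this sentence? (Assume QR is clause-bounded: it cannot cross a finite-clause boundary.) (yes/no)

No

*each programmer* sits inside the finite complement clause *that the journalist quoted each programmer*.
Given the clause-boundedness assumption, QR cannot cross the finite CP into the matrix.
There is no licit LF on which *each programmer* c-commands *one composer*.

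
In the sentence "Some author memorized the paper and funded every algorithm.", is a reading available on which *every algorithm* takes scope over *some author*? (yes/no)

No

The target quantifier *every algorithm* is part of one conjunct of the coordinate structure (*funded every algorithm*).
QR out of a conjunct would have to apply non-ATB, which the CSC forbids.
There is no licit LF on which *every algorithm* c-commands *some author*.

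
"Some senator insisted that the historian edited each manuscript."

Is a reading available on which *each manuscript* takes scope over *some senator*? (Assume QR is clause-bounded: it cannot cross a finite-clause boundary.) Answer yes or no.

The target quantifier *each manuscript* is part of the finite complement clause *that the historian edited each manuscript*.
Finite CP is the ceiling for QR here, by assumption.
There is no licit LF on which *each manuscript* c-commands *some senator*.
(Only the surface reading survives: one fixed senator with respect to all the relevant manuscripts.)

No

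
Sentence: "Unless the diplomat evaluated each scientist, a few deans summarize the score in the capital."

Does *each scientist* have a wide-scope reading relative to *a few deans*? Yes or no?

No

The target quantifier *each scientist* is part of the adjunct clause *unless the diplomat evaluated each scientist*.
Adjuncts are opaque for quantifier raising; a quantifier in an adjunct stays inside it.
The ordering *each scientist* > *a few deans* is therefore underivable.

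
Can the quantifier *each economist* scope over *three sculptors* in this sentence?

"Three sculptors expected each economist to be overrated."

The ECM infinitive is scope-transparent — *each economist* is free to raise above *three sculptors*.
Nothing blocks QR of the lower DP to a position above the higher one, so inverse scope is available.

Yes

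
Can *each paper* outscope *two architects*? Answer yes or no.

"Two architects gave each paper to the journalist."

Yes

*two architects* and *each paper* are co-arguments of the matrix verb, with nothing but a clause-internal boundary between them.
QR within a single clause is free, so the lower quantifier may take scope over the higher one.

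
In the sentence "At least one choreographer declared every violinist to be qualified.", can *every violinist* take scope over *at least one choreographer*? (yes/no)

Yes

*every violinist* is an ECM subject; ECM complements are not islands, and the embedded quantifier may take matrix scope.
Clause-internal QR can adjoin the lower DP above the subject, yielding the inverse reading.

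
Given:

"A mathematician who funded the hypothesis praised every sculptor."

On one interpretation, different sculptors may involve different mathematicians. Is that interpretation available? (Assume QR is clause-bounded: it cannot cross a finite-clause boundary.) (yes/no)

Yes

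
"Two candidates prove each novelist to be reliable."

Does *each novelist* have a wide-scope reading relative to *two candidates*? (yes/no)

*each novelist* is the subject of an ECM infinitive — the infinitival complement of an ECM verb is not a scope island, so *each novelist* can raise into the matrix clause.
Since no island is crossed, the inverse ordering is licensed alongside surface scope.
So *each novelist* > *two candidates* is among the available readings.

Yes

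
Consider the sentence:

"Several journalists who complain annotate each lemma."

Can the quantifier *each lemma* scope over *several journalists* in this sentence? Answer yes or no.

*each lemma* is a matrix argument; only *several journalists* is modified by the relative clause *who complain*, so the RC island is irrelevant to the target quantifier.
Nothing blocks QR of the lower DP to a position above the higher one, so inverse scope is available.
Both orderings are possible: *several journalists* > *each lemma* and *each lemma* > *several journalists*.

Yes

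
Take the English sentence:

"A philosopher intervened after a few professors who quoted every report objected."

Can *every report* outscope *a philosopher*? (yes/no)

No

*every report* is embedded in the relative clause *who quoted every report*, which is itself inside the adjunct *after a few professors who quoted every report objected*.
Both the relative clause and the enclosing adjunct are scope islands; QR cannot cross either.
Hence only narrow scope for *every report* (under *a philosopher*) survives.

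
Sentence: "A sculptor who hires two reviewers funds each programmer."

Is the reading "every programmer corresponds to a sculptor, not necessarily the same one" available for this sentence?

Yes

That reading corresponds to *each programmer* > *a sculptor*.
The relative clause *who hires two reviewers* modifies *a sculptor*, but *each programmer* is not inside that relative clause — it is an argument of the matrix verb.
Since no island is crossed, the inverse ordering is licensed alongside surface scope.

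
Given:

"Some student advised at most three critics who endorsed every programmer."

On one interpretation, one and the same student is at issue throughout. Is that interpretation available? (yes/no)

The paraphrase describes the scope ordering *some student* > *every programmer*.
Surface scope (*some student* > *every programmer*) is always derivable; islands only block QR, not in-situ interpretation.

Yes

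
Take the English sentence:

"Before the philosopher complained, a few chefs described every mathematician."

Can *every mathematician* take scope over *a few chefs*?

Yes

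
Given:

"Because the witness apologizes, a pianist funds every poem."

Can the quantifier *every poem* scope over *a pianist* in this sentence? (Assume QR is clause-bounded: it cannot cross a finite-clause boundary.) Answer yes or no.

Yes

The adjunct clause does not contain *every poem*, which is the matrix object.
Clause-internal QR can adjoin the lower DP above the subject, yielding the inverse reading.
The sentence is scopally ambiguous between *a pianist* > *every poem* and *every poem* > *a pianist*.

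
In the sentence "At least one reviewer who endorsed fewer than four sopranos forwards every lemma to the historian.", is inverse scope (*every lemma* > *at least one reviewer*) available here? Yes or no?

Yes

*every lemma* is a matrix argument; only *at least one reviewer* is modified by the relative clause *who endorsed fewer than four sopranos*, so the RC island is irrelevant to the target quantifier.
Clause-internal QR can adjoin the lower DP above the subject, yielding the inverse reading.
So *every lemma* > *at least one reviewer* is among the available readings.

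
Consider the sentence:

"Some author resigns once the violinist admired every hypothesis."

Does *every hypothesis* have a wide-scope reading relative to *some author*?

No

The target quantifier *every hypothesis* is part of the adjunct clause *once the violinist admired every hypothesis*.
Adjuncts are opaque for quantifier raising; a quantifier in an adjunct stays inside it.
*every hypothesis* is confined to the island and cannot take scope over *some author*.
(Only the surface reading survives: one fixed author with respect to all the relevant hypotheses.)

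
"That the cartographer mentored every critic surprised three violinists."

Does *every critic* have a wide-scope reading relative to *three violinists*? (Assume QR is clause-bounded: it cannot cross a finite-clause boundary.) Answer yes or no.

No

*every critic* sits inside the sentential subject *that the cartographer mentored every critic*.
Sentential subjects are islands: a quantifier inside the subject clause cannot raise over the matrix predicate.
*every critic* is confined to the island and cannot take scope over *three violinists*.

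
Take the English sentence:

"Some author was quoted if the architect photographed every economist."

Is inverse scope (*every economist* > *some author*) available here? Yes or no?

Structurally, *every economist* is inside the adjunct clause *if the architect photographed every economist*.
Adjuncts are opaque for quantifier raising; a quantifier in an adjunct stays inside it.
So *every economist* cannot raise to a position above *some author*.

No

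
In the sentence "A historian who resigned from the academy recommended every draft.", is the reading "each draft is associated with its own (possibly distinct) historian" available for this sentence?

Yes

The paraphrase describes the scope ordering *every draft* > *a historian*.
*every draft* is a matrix argument; only *a historian* is modified by the relative clause *who resigned from the academy*, so the RC island is irrelevant to the target quantifier.
QR within a single clause is free, so the lower quantifier may take scope over the higher one.
So *every draft* > *a historian* is among the available readings.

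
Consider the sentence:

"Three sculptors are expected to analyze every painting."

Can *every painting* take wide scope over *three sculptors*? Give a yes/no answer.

Yes

The matrix predicate is a raising verb, whose infinitival complement is not a scope island — *every painting* can QR into the matrix clause.
Clause-internal QR can adjoin the lower DP above the subject, yielding the inverse reading.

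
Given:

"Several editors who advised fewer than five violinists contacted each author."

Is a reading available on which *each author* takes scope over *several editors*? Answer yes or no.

Yes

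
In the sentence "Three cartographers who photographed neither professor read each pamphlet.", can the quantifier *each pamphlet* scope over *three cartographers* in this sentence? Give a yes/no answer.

Yes

Although the sentence contains a relative clause (*who photographed neither professor*), *each pamphlet* is outside it, in the matrix VP.
No island intervenes, so both surface and inverse scope are derivable.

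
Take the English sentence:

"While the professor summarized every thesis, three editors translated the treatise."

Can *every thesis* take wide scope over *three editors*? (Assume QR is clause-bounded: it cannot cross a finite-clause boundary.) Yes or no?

Structurally, *every thesis* is inside the adjunct clause *while the professor summarized every thesis*.
The adjunct-island constraint bars QR out of an adverbial clause.
There is no licit LF on which *every thesis* c-commands *three editors*.

No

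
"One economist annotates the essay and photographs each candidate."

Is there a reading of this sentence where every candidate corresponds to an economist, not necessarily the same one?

The paraphrase describes the scope ordering *each candidate* > *one economist*.
*each candidate* sits inside one conjunct of the coordinate structure (*photographs each candidate*).
The Coordinate Structure Constraint blocks movement (including QR) out of a single conjunct.
*each candidate* is confined to the island and cannot take scope over *one economist*.

No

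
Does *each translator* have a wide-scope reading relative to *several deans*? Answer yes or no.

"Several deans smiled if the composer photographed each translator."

No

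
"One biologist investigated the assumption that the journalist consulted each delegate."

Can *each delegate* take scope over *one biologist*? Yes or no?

No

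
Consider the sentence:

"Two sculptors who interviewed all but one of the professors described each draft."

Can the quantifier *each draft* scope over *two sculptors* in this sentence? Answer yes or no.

The RC *who interviewed all but one of the professors* is an island, but *each draft* is not inside it — it is the matrix object, a clausemate of *two sculptors*.
Nothing blocks QR of the lower DP to a position above the higher one, so inverse scope is available.

Yes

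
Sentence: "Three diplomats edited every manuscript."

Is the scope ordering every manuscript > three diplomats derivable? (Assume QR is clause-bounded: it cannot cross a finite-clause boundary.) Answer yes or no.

*three diplomats* and *every manuscript* are co-arguments of the matrix verb, with nothing but a clause-internal boundary between them.
Ordinary QR to a clause-peripheral position gives the wide-scope LF for the lower DP.
So *every manuscript* > *three diplomats* is among the available readings.

Yes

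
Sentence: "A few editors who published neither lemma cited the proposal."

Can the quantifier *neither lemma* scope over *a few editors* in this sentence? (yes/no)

No

The target quantifier *neither lemma* is part of the relative clause *who published neither lemma*.
Relative clauses are scope islands: a quantifier cannot QR out of a relative clause to take scope in the matrix clause.
So *neither lemma* cannot raise to a position above *a few editors*.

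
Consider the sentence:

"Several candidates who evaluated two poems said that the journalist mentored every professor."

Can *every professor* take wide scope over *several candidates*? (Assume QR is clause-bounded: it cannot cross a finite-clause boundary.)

The target quantifier *every professor* is part of the finite complement clause *that the journalist mentored every professor*.
Under clause-bounded QR, a quantifier in an embedded finite clause cannot raise into the matrix clause.
So *every professor* cannot raise high enough to outscope *several candidates*; only the surface ordering *several candidates* > *every professor* is available.

No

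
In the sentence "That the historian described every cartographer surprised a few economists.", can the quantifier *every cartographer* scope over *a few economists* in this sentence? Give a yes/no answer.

No

*every cartographer* is embedded in the sentential subject *that the historian described every cartographer*.
The subject-island constraint blocks QR out of a clausal subject.
So *every cartographer* cannot raise to a position above *a few economists*.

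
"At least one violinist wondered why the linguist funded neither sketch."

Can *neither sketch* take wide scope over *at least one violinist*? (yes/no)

*neither sketch* sits inside the embedded question *why the linguist funded neither sketch*.
An indirect question is a wh-island; the filled [Spec,CP] blocks QR across the CP edge.
So *neither sketch* cannot raise high enough to outscope *at least one violinist*; only the surface ordering *at least one violinist* > *neither sketch* is available.

No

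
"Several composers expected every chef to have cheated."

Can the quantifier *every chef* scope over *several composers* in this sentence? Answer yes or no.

Yes

ECM infinitives lack a CP barrier, so *every chef* can QR over the matrix subject *several composers*.
Nothing blocks QR of the lower DP to a position above the higher one, so inverse scope is available.
So *every chef* > *several composers* is among the available readings.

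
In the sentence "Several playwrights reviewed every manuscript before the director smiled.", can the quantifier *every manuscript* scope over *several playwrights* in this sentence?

*every manuscript* is a matrix argument; the adjunct is an island but the target quantifier is outside it.
Clause-internal QR can adjoin the lower DP above the subject, yielding the inverse reading.

Yes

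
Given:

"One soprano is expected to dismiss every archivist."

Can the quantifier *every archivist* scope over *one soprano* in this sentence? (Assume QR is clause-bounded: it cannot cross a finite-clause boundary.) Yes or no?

Infinitival complements of raising predicates do not block QR; *every archivist* and *one soprano* are effectively clausemates.
Nothing blocks QR of the lower DP to a position above the higher one, so inverse scope is available.
Both orderings are possible: *one soprano* > *every archivist* and *every archivist* > *one soprano*.

Yes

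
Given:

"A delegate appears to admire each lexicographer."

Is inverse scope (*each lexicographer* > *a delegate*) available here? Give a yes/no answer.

*each lexicographer* is inside a raising infinitive, which is transparent to QR (no CP barrier), so it behaves as a matrix argument.
No island intervenes, so both surface and inverse scope are derivable.
The sentence is scopally ambiguous between *a delegate* > *each lexicographer* and *each lexicographer* > *a delegate*.

Yes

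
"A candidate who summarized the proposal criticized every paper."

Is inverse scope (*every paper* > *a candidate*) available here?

Although the sentence contains a relative clause (*who summarized the proposal*), *every paper* is outside it, in the matrix VP.
Clause-internal QR can adjoin the lower DP above the subject, yielding the inverse reading.

Yes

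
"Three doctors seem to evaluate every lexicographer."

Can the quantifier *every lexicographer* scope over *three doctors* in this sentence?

Yes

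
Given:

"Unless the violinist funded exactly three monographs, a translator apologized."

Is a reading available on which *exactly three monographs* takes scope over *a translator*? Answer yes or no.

Structurally, *exactly three monographs* is inside the adjunct clause *unless the violinist funded exactly three monographs*.
Adjunct clauses are scope islands: a quantifier inside an adjunct cannot raise into the matrix clause.
So *exactly three monographs* cannot raise to a position above *a translator*.

No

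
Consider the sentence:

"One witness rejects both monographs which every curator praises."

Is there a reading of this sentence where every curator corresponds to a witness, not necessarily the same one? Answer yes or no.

No

The paraphrase describes the scope ordering *every curator* > *one witness*.
The DP *every curator* is contained in the relative clause *which every curator praises* modifying *both monographs*.
QR out of a relative clause is ruled out by the relative-clause island constraint.
Hence only narrow scope for *every curator* (under *one witness*) survives.
(Only the surface reading survives: one fixed witness with respect to all the relevant curators.)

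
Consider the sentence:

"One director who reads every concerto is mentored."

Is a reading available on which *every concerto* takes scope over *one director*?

No

The target quantifier *every concerto* is part of the relative clause *who reads every concerto*.
Relative clauses are scope islands: a quantifier cannot QR out of a relative clause to take scope in the matrix clause.
So *every concerto* cannot raise to a position above *one director*.
(Only the surface reading survives: one fixed director with respect to all the relevant concertos.)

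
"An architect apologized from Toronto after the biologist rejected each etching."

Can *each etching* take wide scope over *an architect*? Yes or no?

No

The DP *each etching* is contained in the adjunct clause *after the biologist rejected each etching*.
Scope out of an adjunct clause is unavailable: QR respects the adjunct-island constraint.
There is no licit LF on which *each etching* c-commands *an architect*.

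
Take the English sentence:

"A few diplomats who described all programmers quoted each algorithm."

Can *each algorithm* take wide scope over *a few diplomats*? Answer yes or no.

Yes

The RC *who described all programmers* is an island, but *each algorithm* is not inside it — it is the matrix object, a clausemate of *a few diplomats*.
No island intervenes, so both surface and inverse scope are derivable.
The sentence is scopally ambiguous between *a few diplomats* > *each algorithm* and *each algorithm* > *a few diplomats*.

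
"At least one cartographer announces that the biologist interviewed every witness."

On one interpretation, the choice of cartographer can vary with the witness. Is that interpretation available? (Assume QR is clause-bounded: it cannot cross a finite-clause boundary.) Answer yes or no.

No

The paraphrase describes the scope ordering *every witness* > *at least one cartographer*.
*every witness* sits inside the finite complement clause *that the biologist interviewed every witness*.
Given the clause-boundedness assumption, QR cannot cross the finite CP into the matrix.
Hence only narrow scope for *every witness* (under *at least one cartographer*) survives.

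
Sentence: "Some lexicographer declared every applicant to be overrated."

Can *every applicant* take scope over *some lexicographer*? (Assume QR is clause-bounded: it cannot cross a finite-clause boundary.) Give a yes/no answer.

Yes

This is an ECM construction: *every applicant* is the infinitival subject, Case-marked by the matrix verb, and the infinitive is transparent for QR.
QR within a single clause is free, so the lower quantifier may take scope over the higher one.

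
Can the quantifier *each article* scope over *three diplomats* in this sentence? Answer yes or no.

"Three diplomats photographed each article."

*each article* and *three diplomats* are in the same minimal clause.
QR within a single clause is free, so the lower quantifier may take scope over the higher one.

Yes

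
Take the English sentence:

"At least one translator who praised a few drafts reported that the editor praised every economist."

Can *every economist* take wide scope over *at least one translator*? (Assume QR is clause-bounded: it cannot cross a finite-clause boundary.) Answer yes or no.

No

The DP *every economist* is contained in the finite complement clause *that the editor praised every economist*.
QR is clause-bounded, so the finite complement is a scope island for the embedded quantifier.
So *every economist* cannot raise high enough to outscope *at least one translator*; only the surface ordering *at least one translator* > *every economist* is available.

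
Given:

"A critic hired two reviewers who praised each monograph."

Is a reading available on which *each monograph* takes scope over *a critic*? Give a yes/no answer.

The DP *each monograph* is contained in the relative clause *who praised each monograph* modifying *two reviewers*.
Relative clauses are scope islands: a quantifier cannot QR out of a relative clause to take scope in the matrix clause.
So *each monograph* cannot raise to a position above *a critic*.
(Only the surface reading survives: one fixed critic with respect to all the relevant monographs.)

No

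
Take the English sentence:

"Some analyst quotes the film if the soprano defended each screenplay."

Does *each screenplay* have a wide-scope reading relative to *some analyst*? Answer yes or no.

No

The DP *each screenplay* is contained in the adjunct clause *if the soprano defended each screenplay*.
Since the clause is an adjunct (not a complement), the Adjunct Condition blocks QR across its edge.
Hence only narrow scope for *each screenplay* (under *some analyst*) survives.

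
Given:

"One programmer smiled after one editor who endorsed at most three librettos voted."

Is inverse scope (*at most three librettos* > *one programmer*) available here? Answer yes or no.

*at most three librettos* occurs within the relative clause *who endorsed at most three librettos*, which is itself inside the adjunct *after one editor who endorsed at most three librettos voted*.
The quantifier would have to escape first the RC and then the adjunct — two independent island violations.
*at most three librettos* > *one programmer* would require crossing that boundary, which is illicit.
(Only the surface reading survives: one fixed programmer with respect to all the relevant librettos.)

No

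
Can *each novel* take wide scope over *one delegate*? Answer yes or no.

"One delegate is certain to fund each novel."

The matrix predicate is a raising verb, whose infinitival complement is not a scope island — *each novel* can QR into the matrix clause.
Since no island is crossed, the inverse ordering is licensed alongside surface scope.

Yes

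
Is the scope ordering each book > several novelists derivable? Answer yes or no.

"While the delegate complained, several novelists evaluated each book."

Yes

The adjunct island is irrelevant here — *each book* and *several novelists* are both in the matrix clause.
Clause-internal QR can adjoin the lower DP above the subject, yielding the inverse reading.
The sentence is scopally ambiguous between *several novelists* > *each book* and *each book* > *several novelists*.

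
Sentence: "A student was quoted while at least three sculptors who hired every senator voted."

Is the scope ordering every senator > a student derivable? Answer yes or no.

*every senator* occurs within the relative clause *who hired every senator*, which is itself inside the adjunct *while at least three sculptors who hired every senator voted*.
Even if one barrier were somehow void, the other would still block QR.
There is no licit LF on which *every senator* c-commands *a student*.

No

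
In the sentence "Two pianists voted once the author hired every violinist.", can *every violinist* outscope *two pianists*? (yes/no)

No

*every violinist* is embedded in the adjunct clause *once the author hired every violinist*.
Since the clause is an adjunct (not a complement), the Adjunct Condition blocks QR across its edge.
The inverse ordering *every violinist* > *two pianists* is therefore underivable.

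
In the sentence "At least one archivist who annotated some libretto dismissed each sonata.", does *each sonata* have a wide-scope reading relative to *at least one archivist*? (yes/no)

Yes

*each sonata* is a matrix argument; only *at least one archivist* is modified by the relative clause *who annotated some libretto*, so the RC island is irrelevant to the target quantifier.
QR within a single clause is free, so the lower quantifier may take scope over the higher one.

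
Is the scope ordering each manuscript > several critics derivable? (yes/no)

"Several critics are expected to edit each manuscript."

The matrix predicate is a raising verb, whose infinitival complement is not a scope island — *each manuscript* can QR into the matrix clause.
QR within a single clause is free, so the lower quantifier may take scope over the higher one.

Yes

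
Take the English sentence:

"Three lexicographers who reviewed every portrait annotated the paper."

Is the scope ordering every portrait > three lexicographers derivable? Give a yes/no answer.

The DP *every portrait* is contained in the relative clause *who reviewed every portrait*.
QR out of a relative clause is ruled out by the relative-clause island constraint.
So *every portrait* cannot raise high enough to outscope *three lexicographers*; only the surface ordering *three lexicographers* > *every portrait* is available.

No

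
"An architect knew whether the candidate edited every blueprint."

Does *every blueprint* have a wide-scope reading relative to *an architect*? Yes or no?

No

Structurally, *every blueprint* is inside the embedded question *whether the candidate edited every blueprint*.
Embedded wh-clauses are opaque for QR, so the quantifier stays inside the question.
The inverse ordering *every blueprint* > *an architect* is therefore underivable.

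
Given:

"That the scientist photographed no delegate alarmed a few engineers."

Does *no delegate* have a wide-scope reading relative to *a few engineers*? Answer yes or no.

No

*no delegate* sits inside the sentential subject *that the scientist photographed no delegate*.
The subject-island constraint blocks QR out of a clausal subject.
So the wide-scope reading for *no delegate* is blocked.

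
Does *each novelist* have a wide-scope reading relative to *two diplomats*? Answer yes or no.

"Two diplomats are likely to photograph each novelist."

Infinitival complements of raising predicates do not block QR; *each novelist* and *two diplomats* are effectively clausemates.
With no island boundary between them, the object can take inverse scope over the subject via ordinary QR within the clause.

Yes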